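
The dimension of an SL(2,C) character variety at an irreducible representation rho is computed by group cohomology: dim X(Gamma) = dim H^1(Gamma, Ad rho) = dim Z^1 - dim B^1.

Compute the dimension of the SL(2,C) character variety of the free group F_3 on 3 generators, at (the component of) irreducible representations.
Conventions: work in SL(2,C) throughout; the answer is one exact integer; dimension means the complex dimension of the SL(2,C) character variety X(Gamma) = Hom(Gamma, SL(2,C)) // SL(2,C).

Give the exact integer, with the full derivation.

Here Gamma is free of rank 3 — no relator constrains a cocycle.
A cocycle picks one sl_2 vector per generator freely, giving dim Z^1 = 3*3 = 9.
dim B^1 = 3: the coboundary map is injective because an irreducible image has centralizer 0 in sl_2.
dim H^1 = 9 - 3 = 6, which is dim X.

6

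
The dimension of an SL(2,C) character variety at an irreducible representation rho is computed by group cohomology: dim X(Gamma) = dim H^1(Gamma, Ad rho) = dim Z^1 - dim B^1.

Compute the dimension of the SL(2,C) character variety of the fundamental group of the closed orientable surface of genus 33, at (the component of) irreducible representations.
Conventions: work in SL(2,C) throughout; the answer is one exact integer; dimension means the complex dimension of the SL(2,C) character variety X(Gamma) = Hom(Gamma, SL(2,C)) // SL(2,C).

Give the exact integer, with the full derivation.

pi_1 of the closed genus-33 surface has 66 generators bound by the single product-of-commutators relator.
A cocycle assigns one sl_2 vector per generator subject to the relator condition d_2(z) = 0: dim of the unconstrained space is 3*2g = 198.
d_2 is surjective at irreducible rho (its cokernel H^2 is dual to H^0 = 0), so dim Z^1 = 198 - 3 = 195.
dim B^1 = 3 (coboundaries, injective at irreducible rho).
Hence dim X = 195 - 3 = 192.

192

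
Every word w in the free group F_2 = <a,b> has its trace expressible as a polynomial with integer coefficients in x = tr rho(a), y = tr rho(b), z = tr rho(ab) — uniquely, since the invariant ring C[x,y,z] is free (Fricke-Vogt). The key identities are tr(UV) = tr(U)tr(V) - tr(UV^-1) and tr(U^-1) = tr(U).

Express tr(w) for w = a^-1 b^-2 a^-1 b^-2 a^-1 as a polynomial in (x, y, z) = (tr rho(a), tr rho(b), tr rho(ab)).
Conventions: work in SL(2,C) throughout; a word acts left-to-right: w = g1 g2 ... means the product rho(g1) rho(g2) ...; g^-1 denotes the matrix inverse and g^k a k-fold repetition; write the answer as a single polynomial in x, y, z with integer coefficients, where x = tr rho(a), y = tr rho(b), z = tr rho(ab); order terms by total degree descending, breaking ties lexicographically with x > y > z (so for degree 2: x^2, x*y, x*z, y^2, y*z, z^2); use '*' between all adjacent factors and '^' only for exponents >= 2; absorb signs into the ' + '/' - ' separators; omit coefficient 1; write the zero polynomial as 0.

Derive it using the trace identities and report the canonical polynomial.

tr(b^-1) = tr(b) = y
reduce: tr(b^-2) = tr(b^-1)*tr(b) - tr(1)  (eliminate b^-1) = y^2 - 2
tr(b^-3) = tr(b^-2)*tr(b) - tr(b^-1)  (eliminate b^-1) = y^3 - 3*y
tr(b^-4) = tr(b^-3)*tr(b) - tr(b^-2)  (eliminate b^-1) = y^4 - 4*y^2 + 2
reduce: tr(a b^-1) = tr(a)*tr(b) - tr(a b)  (eliminate b^-1) = x*y - z
so tr(b^-1 a b^-1) = tr(a b^-1)*tr(b) - tr(a)  (eliminate b^-1) = x*y^2 - y*z - x
tr(a b^-3) = tr(b^-1 a b^-1)*tr(b) - tr(b^-1 a)  (eliminate b^-1) = x*y^3 - y^2*z - 2*x*y + z
reduce: tr(b^-4 a) = tr(a b^-3)*tr(b) - tr(a b^-2)  (eliminate b^-1) = x*y^4 - y^3*z - 3*x*y^2 + 2*y*z + x
reduce: tr(b^-2 a^-1 b^-2) = tr(b^-4)*tr(a) - tr(b^-4 a)  (eliminate a^-1) = y^3*z - x*y^2 - 2*y*z + x
reduce: tr(a^2) = tr(a)*tr(a) - tr(1)  (reduce the a square) = x^2 - 2
reduce: tr(a^2 b) = tr(a)*tr(b a) - tr(b)  (reduce the a square) = x*z - y
reduce: tr(a b^-1 a) = tr(a^2)*tr(b) - tr(a^2 b)  (eliminate b^-1) = x^2*y - x*z - y
so tr(a b a b) = tr(a b)*tr(a b) - tr(1)  (split on a) = z^2 - 2
reduce: tr(a b^-1 a b) = tr(a b a)*tr(b) - tr(a b a b)  (eliminate b^-1) = x*y*z - y^2 - z^2 + 2
so tr(a b^-1 a b^-1) = tr(a b^-1 a)*tr(b) - tr(a b^-1 a b)  (eliminate b^-1) = x^2*y^2 - 2*x*y*z + z^2 - 2
so tr(b^-2 a b^-1 a) = tr(a b^-1 a b^-1)*tr(b) - tr(a b^-1 a)  (eliminate b^-1) = x^2*y^3 - 2*x*y^2*z - x^2*y + y*z^2 + x*z - y
so tr(a^-1 b^-2 a b^-1) = tr(b^-2 a b^-1)*tr(a) - tr(b^-2 a b^-1 a)  (eliminate a^-1) = x*y^2*z - x^2*y - y*z^2 + y
reduce: tr(b^-2 a^-1 b^-2 a) = tr(a^-1 b^-2 a b^-1)*tr(b) - tr(a^-1 b^-2 a)  (eliminate b^-1) = x*y^3*z - x^2*y^2 - y^2*z^2 + 2
reduce: tr(b^-2 a^-1 b^-2 a^-1) = tr(b^-2 a^-1 b^-2)*tr(a) - tr(b^-2 a^-1 b^-2 a)  (eliminate a^-1) = y^2*z^2 - 2*x*y*z + x^2 - 2
so tr(a^-1 b^-2 a^-1 b^-2 a^-1) = tr(b^-2 a^-1 b^-2 a^-1)*tr(a) - tr(b^-2 a^-1 b^-2)  (eliminate a^-1) = x*y^2*z^2 - 2*x^2*y*z - y^3*z + x^3 + x*y^2 + 2*y*z - 3*x

x*y^2*z^2 - 2*x^2*y*z - y^3*z + x^3 + x*y^2 + 2*y*z - 3*x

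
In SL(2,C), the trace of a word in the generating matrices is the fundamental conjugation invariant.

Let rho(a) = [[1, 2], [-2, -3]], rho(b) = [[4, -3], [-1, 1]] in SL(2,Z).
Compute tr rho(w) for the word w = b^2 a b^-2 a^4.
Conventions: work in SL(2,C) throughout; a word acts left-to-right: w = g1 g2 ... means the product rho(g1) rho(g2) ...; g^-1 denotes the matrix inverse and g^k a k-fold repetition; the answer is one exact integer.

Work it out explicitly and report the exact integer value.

9998

rho(b) = [[4, -3], [-1, 1]]
... * rho(b) = [[4, -3], [-1, 1]]  ->  [[19, -15], [-5, 4]]
... * rho(a) = [[1, 2], [-2, -3]]  ->  [[49, 83], [-13, -22]]
... * rho(b^-1) = [[1, 3], [1, 4]]  ->  [[132, 479], [-35, -127]]
... * rho(b^-1) = [[1, 3], [1, 4]]  ->  [[611, 2312], [-162, -613]]
... * rho(a) = [[1, 2], [-2, -3]]  ->  [[-4013, -5714], [1064, 1515]]
... * rho(a) = [[1, 2], [-2, -3]]  ->  [[7415, 9116], [-1966, -2417]]
... * rho(a) = [[1, 2], [-2, -3]]  ->  [[-10817, -12518], [2868, 3319]]
... * rho(a) = [[1, 2], [-2, -3]]  ->  [[14219, 15920], [-3770, -4221]]
tr = 14219 + -4221 = 9998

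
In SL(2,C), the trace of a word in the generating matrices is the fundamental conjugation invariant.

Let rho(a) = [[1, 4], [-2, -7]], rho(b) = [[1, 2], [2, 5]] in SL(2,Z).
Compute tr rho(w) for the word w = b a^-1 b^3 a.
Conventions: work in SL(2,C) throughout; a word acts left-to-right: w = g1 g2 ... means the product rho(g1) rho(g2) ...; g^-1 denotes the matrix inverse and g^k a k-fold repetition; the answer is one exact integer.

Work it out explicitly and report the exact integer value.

rho(b) = [[1, 2], [2, 5]]
... * rho(a^-1) = [[-7, -4], [2, 1]]  ->  [[-3, -2], [-4, -3]]
... * rho(b) = [[1, 2], [2, 5]]  ->  [[-7, -16], [-10, -23]]
... * rho(b) = [[1, 2], [2, 5]]  ->  [[-39, -94], [-56, -135]]
... * rho(b) = [[1, 2], [2, 5]]  ->  [[-227, -548], [-326, -787]]
... * rho(a) = [[1, 4], [-2, -7]]  ->  [[869, 2928], [1248, 4205]]
tr = 869 + 4205 = 5074

5074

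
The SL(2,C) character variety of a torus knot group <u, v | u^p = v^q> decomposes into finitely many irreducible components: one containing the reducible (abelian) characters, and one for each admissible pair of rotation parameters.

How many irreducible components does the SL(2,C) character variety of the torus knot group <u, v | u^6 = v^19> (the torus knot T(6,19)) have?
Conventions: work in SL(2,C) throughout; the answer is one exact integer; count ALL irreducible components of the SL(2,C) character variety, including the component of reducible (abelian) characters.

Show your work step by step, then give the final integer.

46

Gamma = < u, v | u^6 = v^19 > (torus knot T(6,19)); the central element u^6 = v^19 acts as +I or -I in any irreducible SL(2,C) representation.
This locks tr(u) to 2*cos(pi*alpha/6), alpha in 1..5, and tr(v) to 2*cos(pi*beta/19), beta in 1..18, on each component of irreducible characters.
The two central values (-1)^alpha I and (-1)^beta I must be the same matrix, so alpha and beta share a parity.
Counting: 3 odd alphas x 9 odd betas + 2 even alphas x 9 even betas = 27 + 18 = 45.
components with irreducible characters: 45; plus the single component of reducible (abelian) characters: total 46.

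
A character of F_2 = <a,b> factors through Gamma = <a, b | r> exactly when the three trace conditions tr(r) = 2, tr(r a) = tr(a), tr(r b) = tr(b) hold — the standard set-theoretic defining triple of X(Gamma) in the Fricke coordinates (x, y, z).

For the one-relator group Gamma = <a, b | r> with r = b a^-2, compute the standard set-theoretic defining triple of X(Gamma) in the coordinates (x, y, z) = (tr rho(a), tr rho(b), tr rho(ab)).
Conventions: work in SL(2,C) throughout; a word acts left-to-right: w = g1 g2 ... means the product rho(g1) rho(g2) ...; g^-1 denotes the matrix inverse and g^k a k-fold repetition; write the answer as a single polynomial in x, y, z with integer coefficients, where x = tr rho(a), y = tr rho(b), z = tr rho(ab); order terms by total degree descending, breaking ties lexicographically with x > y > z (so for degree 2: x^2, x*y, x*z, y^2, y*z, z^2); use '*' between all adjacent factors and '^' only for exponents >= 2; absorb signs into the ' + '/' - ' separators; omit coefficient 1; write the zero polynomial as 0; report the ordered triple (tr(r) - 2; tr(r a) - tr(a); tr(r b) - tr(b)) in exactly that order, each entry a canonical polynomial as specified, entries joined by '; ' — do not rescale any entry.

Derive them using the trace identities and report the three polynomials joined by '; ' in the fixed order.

x^2*y - x*z - y - 2; x*y - x - z; x^2*y^2 - x*y*z - x^2 - y^2 - y + 2

trace(b a^-1) = trace(b)*trace(a) - trace(b a)  (eliminate a^-1) = x*y - z
trace(b a^-2) = trace(b a^-1)*trace(a) - trace(b)  (eliminate a^-1) = x^2*y - x*z - y
trace(b^2) = trace(b)*trace(b) - trace(1)  (reduce the b square) = y^2 - 2
trace(b^2 a) = trace(b)*trace(a b) - trace(a)  (reduce the b square) = y*z - x
trace(a^-1 b^2) = trace(b^2)*trace(a) - trace(b^2 a)  (eliminate a^-1) = x*y^2 - y*z - x
trace(b a^-2 b) = trace(a^-1 b^2)*trace(a) - trace(a^-1 b^2 a)  (eliminate a^-1) = x^2*y^2 - x*y*z - x^2 - y^2 + 2
assemble the triple (trace(r) - 2; trace(r a) - x; trace(r b) - y)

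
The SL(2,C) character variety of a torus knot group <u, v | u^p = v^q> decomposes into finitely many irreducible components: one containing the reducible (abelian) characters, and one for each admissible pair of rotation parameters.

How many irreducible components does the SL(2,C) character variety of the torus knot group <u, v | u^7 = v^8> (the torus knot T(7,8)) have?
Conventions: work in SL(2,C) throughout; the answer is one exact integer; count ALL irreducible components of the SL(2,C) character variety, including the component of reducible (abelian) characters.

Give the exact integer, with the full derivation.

22

For T(7,8): irreducibility forces the central element u^7 = v^8 to one of +I, -I.
This locks tr(u) to 2*cos(pi*alpha/7), alpha in 1..6, and tr(v) to 2*cos(pi*beta/8), beta in 1..7, on each component of irreducible characters.
The two central values (-1)^alpha I and (-1)^beta I must be the same matrix, so alpha and beta share a parity.
count pairs: odd alpha (3 choices) x odd beta (4), plus even alpha (3) x even beta (3): 3*4 + 3*3 = 21.
components with irreducible characters: 21; plus the single component of reducible (abelian) characters: total 22.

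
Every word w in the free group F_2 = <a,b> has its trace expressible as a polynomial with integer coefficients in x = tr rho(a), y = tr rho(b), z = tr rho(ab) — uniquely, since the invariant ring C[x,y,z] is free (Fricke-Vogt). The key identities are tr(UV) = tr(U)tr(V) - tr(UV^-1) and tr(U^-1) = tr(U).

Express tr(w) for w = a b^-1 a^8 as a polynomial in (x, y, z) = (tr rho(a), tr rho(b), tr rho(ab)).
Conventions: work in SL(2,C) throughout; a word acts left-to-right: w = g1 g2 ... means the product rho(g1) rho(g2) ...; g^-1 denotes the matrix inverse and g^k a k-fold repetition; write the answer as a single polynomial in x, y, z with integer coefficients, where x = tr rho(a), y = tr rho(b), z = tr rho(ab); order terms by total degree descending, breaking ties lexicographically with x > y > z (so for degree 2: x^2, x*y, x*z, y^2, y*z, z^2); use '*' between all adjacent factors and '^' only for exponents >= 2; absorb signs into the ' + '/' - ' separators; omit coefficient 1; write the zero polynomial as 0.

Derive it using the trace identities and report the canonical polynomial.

apply: trace(a^2) = trace(a) trace(a) - trace(1) = x^2 - 2
use: trace(a^3) = trace(a) trace(a^2) - trace(a) = x^3 - 3*x
apply: trace(a^4) = trace(a) trace(a^3) - trace(a^2) = x^4 - 4*x^2 + 2
trace(a^5) = trace(a) trace(a^4) - trace(a^3) = x^5 - 5*x^3 + 5*x
apply: trace(a^6) = trace(a) trace(a^5) - trace(a^4) = x^6 - 6*x^4 + 9*x^2 - 2
trace(a^7) = trace(a) trace(a^6) - trace(a^5) = x^7 - 7*x^5 + 14*x^3 - 7*x
trace(a^8) = trace(a) trace(a^7) - trace(a^6) = x^8 - 8*x^6 + 20*x^4 - 16*x^2 + 2
trace(a^9) = trace(a) trace(a^8) - trace(a^7) = x^9 - 9*x^7 + 27*x^5 - 30*x^3 + 9*x
trace(b a^2) = trace(a) trace(b a) - trace(b) = x*z - y
trace(a b a^2) = trace(a) trace(b a^2) - trace(b a) = x^2*z - x*y - z
trace(a^3 b a) = trace(a) trace(a b a^2) - trace(a b a) = x^3*z - x^2*y - 2*x*z + y
use: trace(a b a^4) = trace(a) trace(a^3 b a) - trace(a^3 b) = x^4*z - x^3*y - 3*x^2*z + 2*x*y + z
use: trace(a^5 b a) = trace(a) trace(a b a^4) - trace(a b a^3) = x^5*z - x^4*y - 4*x^3*z + 3*x^2*y + 3*x*z - y
apply: trace(a^6 b a) = trace(a) trace(a^5 b a) - trace(a^5 b) = x^6*z - x^5*y - 5*x^4*z + 4*x^3*y + 6*x^2*z - 3*x*y - z
trace(a b a^7) = trace(a) trace(a^6 b a) - trace(a^6 b) = x^7*z - x^6*y - 6*x^5*z + 5*x^4*y + 10*x^3*z - 6*x^2*y - 4*x*z + y
use: trace(a^9 b) = trace(a) trace(a b a^7) - trace(a b a^6) = x^8*z - x^7*y - 7*x^6*z + 6*x^5*y + 15*x^4*z - 10*x^3*y - 10*x^2*z + 4*x*y + z
trace(a b^-1 a^8) = trace(a^9) trace(b) - trace(a^9 b) = x^9*y - x^8*z - 8*x^7*y + 7*x^6*z + 21*x^5*y - 15*x^4*z - 20*x^3*y + 10*x^2*z + 5*x*y - z

x^9*y - x^8*z - 8*x^7*y + 7*x^6*z + 21*x^5*y - 15*x^4*z - 20*x^3*y + 10*x^2*z + 5*x*y - z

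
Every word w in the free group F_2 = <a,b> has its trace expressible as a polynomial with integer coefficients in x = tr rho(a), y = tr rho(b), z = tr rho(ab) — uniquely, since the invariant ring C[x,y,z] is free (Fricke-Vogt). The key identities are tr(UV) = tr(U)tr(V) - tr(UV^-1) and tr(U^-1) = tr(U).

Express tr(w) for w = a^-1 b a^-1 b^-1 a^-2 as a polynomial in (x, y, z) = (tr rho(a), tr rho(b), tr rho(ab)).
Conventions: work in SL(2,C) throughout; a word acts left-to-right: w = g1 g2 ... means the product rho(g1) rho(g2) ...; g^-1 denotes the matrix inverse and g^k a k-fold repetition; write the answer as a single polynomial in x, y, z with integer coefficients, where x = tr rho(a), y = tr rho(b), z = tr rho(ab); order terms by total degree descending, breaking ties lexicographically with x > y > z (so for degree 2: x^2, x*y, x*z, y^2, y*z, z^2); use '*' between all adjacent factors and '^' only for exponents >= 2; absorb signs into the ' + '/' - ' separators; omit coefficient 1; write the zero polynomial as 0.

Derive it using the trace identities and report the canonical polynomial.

x^3*y*z - x^2*y^2 - x^2*z^2 - x*y*z + x^2 + y^2 + z^2 - 2

so tr(a^-1) = tr(a) = x
tr(b a b) = tr(b) * tr(a b) - tr(a)  (reduce the b square) = y*z - x
reduce: tr(b a b a) = tr(a b) * tr(a b) - tr(1)  (split on a) = z^2 - 2
reduce: tr(a b a^-1 b) = tr(b a b) * tr(a) - tr(b a b a)  (eliminate a^-1) = x*y*z - x^2 - z^2 + 2
so tr(b a^-1 b^-1 a) = tr(a b a^-1) * tr(b) - tr(a b a^-1 b)  (eliminate b^-1) = -x*y*z + x^2 + y^2 + z^2 - 2
tr(a^-1 b a^-1 b^-1) = tr(b a^-1 b^-1) * tr(a) - tr(b a^-1 b^-1 a)  (eliminate a^-1) = x*y*z - y^2 - z^2 + 2
tr(b a^-1 b^-1 a^-2) = tr(a^-1 b a^-1 b^-1) * tr(a) - tr(a^-1 b a^-1 b^-1 a)  (eliminate a^-1) = x^2*y*z - x*y^2 - x*z^2 + x
tr(a^-1 b a^-1 b^-1 a^-2) = tr(b a^-1 b^-1 a^-2) * tr(a) - tr(b a^-1 b^-1 a^-1)  (eliminate a^-1) = x^3*y*z - x^2*y^2 - x^2*z^2 - x*y*z + x^2 + y^2 + z^2 - 2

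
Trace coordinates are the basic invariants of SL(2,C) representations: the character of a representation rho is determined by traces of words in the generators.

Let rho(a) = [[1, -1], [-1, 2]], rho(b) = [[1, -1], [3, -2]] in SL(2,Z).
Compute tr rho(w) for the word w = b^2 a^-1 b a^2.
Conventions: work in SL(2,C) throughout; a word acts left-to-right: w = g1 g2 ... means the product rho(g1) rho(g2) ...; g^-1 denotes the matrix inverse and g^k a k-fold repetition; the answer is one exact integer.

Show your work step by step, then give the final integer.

51

rho(b) = [[1, -1], [3, -2]]
... * rho(b) = [[1, -1], [3, -2]]  ->  [[-2, 1], [-3, 1]]
... * rho(a^-1) = [[2, 1], [1, 1]]  ->  [[-3, -1], [-5, -2]]
... * rho(b) = [[1, -1], [3, -2]]  ->  [[-6, 5], [-11, 9]]
... * rho(a) = [[1, -1], [-1, 2]]  ->  [[-11, 16], [-20, 29]]
... * rho(a) = [[1, -1], [-1, 2]]  ->  [[-27, 43], [-49, 78]]
tr = -27 + 78 = 51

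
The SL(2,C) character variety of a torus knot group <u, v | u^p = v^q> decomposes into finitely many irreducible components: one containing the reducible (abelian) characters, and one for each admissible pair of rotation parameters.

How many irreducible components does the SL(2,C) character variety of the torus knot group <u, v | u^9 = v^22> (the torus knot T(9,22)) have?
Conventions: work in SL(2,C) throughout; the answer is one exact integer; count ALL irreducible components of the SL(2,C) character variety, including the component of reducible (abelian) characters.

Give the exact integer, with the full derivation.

85

Gamma = < u, v | u^9 = v^22 > (torus knot T(9,22)); the central element u^9 = v^22 acts as +I or -I in any irreducible SL(2,C) representation.
This locks tr(u) to 2*cos(pi*alpha/9), alpha in 1..8, and tr(v) to 2*cos(pi*beta/22), beta in 1..21, on each component of irreducible characters.
Consistency of u^9 = (-1)^alpha I with v^22 = (-1)^beta I forces alpha = beta (mod 2).
Counting: 4 odd alphas x 11 odd betas + 4 even alphas x 10 even betas = 44 + 40 = 84.
components with irreducible characters: 84; plus the single component of reducible (abelian) characters: total 85.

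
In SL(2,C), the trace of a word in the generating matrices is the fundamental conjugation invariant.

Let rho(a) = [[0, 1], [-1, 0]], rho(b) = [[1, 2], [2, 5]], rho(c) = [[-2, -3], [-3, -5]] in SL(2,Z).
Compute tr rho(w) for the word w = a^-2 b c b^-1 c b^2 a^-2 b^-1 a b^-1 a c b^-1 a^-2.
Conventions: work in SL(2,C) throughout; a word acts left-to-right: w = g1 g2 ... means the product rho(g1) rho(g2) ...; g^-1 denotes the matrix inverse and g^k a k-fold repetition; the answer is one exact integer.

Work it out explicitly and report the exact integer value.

rho(a^-1) = [[0, -1], [1, 0]]
... * rho(a^-1) = [[0, -1], [1, 0]]  ->  [[-1, 0], [0, -1]]
... * rho(b) = [[1, 2], [2, 5]]  ->  [[-1, -2], [-2, -5]]
... * rho(c) = [[-2, -3], [-3, -5]]  ->  [[8, 13], [19, 31]]
... * rho(b^-1) = [[5, -2], [-2, 1]]  ->  [[14, -3], [33, -7]]
... * rho(c) = [[-2, -3], [-3, -5]]  ->  [[-19, -27], [-45, -64]]
... * rho(b) = [[1, 2], [2, 5]]  ->  [[-73, -173], [-173, -410]]
... * rho(b) = [[1, 2], [2, 5]]  ->  [[-419, -1011], [-993, -2396]]
... * rho(a^-1) = [[0, -1], [1, 0]]  ->  [[-1011, 419], [-2396, 993]]
... * rho(a^-1) = [[0, -1], [1, 0]]  ->  [[419, 1011], [993, 2396]]
... * rho(b^-1) = [[5, -2], [-2, 1]]  ->  [[73, 173], [173, 410]]
... * rho(a) = [[0, 1], [-1, 0]]  ->  [[-173, 73], [-410, 173]]
... * rho(b^-1) = [[5, -2], [-2, 1]]  ->  [[-1011, 419], [-2396, 993]]
... * rho(a) = [[0, 1], [-1, 0]]  ->  [[-419, -1011], [-993, -2396]]
... * rho(c) = [[-2, -3], [-3, -5]]  ->  [[3871, 6312], [9174, 14959]]
... * rho(b^-1) = [[5, -2], [-2, 1]]  ->  [[6731, -1430], [15952, -3389]]
... * rho(a^-1) = [[0, -1], [1, 0]]  ->  [[-1430, -6731], [-3389, -15952]]
... * rho(a^-1) = [[0, -1], [1, 0]]  ->  [[-6731, 1430], [-15952, 3389]]
tr = -6731 + 3389 = -3342

-3342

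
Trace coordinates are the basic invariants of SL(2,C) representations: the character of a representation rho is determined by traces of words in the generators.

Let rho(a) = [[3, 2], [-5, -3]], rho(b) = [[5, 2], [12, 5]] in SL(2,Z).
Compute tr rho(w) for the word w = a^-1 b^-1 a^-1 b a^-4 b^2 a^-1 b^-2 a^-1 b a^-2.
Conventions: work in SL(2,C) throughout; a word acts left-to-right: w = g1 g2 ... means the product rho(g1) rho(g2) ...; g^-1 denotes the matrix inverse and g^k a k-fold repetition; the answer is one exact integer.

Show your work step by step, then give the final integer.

rho(a^-1) = [[-3, -2], [5, 3]]
... * rho(b^-1) = [[5, -2], [-12, 5]]  ->  [[9, -4], [-11, 5]]
... * rho(a^-1) = [[-3, -2], [5, 3]]  ->  [[-47, -30], [58, 37]]
... * rho(b) = [[5, 2], [12, 5]]  ->  [[-595, -244], [734, 301]]
... * rho(a^-1) = [[-3, -2], [5, 3]]  ->  [[565, 458], [-697, -565]]
... * rho(a^-1) = [[-3, -2], [5, 3]]  ->  [[595, 244], [-734, -301]]
... * rho(a^-1) = [[-3, -2], [5, 3]]  ->  [[-565, -458], [697, 565]]
... * rho(a^-1) = [[-3, -2], [5, 3]]  ->  [[-595, -244], [734, 301]]
... * rho(b) = [[5, 2], [12, 5]]  ->  [[-5903, -2410], [7282, 2973]]
... * rho(b) = [[5, 2], [12, 5]]  ->  [[-58435, -23856], [72086, 29429]]
... * rho(a^-1) = [[-3, -2], [5, 3]]  ->  [[56025, 45302], [-69113, -55885]]
... * rho(b^-1) = [[5, -2], [-12, 5]]  ->  [[-263499, 114460], [325055, -141199]]
... * rho(b^-1) = [[5, -2], [-12, 5]]  ->  [[-2691015, 1099298], [3319663, -1356105]]
... * rho(a^-1) = [[-3, -2], [5, 3]]  ->  [[13569535, 8679924], [-16739514, -10707641]]
... * rho(b) = [[5, 2], [12, 5]]  ->  [[172006763, 70538690], [-212189262, -87017233]]
... * rho(a^-1) = [[-3, -2], [5, 3]]  ->  [[-163326839, -132397456], [201481621, 163326825]]
... * rho(a^-1) = [[-3, -2], [5, 3]]  ->  [[-172006763, -70538690], [212189262, 87017233]]
tr = -172006763 + 87017233 = -84989530

-84989530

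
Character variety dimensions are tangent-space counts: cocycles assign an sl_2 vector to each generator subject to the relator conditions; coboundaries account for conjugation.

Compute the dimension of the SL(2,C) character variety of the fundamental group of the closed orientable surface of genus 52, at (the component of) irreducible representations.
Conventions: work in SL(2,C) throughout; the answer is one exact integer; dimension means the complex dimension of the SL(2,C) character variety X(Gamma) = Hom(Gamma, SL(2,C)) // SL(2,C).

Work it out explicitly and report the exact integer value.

306

Gamma = pi_1(Sigma_52) = < a_1, b_1, ..., a_52, b_52 | prod [a_i, b_i] > has 2g = 104 generators and 1 relator.
A cocycle assigns one sl_2 vector per generator subject to the relator condition d_2(z) = 0: dim of the unconstrained space is 3*2g = 312.
H^2 = coker(d_2) is dual to H^0 = 0 at irreducible rho (Poincare duality), so d_2 is onto: dim Z^1 = 309.
As always at irreducible rho, dim B^1 = 3.
Hence dim X = 309 - 3 = 306.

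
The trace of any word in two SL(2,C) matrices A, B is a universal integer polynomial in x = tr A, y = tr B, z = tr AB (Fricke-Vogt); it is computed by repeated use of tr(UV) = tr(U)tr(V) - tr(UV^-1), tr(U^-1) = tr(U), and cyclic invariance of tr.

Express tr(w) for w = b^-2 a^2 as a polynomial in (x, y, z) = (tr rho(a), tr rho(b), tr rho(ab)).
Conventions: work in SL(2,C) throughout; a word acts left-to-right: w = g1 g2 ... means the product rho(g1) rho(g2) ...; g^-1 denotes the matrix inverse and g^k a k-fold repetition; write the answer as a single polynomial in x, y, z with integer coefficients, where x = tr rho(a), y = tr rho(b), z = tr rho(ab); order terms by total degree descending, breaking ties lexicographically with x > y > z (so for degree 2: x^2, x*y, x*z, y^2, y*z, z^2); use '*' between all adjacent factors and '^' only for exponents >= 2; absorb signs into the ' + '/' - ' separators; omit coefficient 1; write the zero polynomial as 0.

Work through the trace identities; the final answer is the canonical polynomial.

x^2*y^2 - x*y*z - x^2 - y^2 + 2

tr(a^2) = tr(a)*tr(a) - tr(1)  (reduce the a square) = x^2 - 2
tr(a^2 b) = tr(a)*tr(b a) - tr(b)  (reduce the a square) = x*z - y
tr(b^-1 a^2) = tr(a^2)*tr(b) - tr(a^2 b)  (eliminate b^-1) = x^2*y - x*z - y
tr(b^-2 a^2) = tr(b^-1 a^2)*tr(b) - tr(b^-1 a^2 b)  (eliminate b^-1) = x^2*y^2 - x*y*z - x^2 - y^2 + 2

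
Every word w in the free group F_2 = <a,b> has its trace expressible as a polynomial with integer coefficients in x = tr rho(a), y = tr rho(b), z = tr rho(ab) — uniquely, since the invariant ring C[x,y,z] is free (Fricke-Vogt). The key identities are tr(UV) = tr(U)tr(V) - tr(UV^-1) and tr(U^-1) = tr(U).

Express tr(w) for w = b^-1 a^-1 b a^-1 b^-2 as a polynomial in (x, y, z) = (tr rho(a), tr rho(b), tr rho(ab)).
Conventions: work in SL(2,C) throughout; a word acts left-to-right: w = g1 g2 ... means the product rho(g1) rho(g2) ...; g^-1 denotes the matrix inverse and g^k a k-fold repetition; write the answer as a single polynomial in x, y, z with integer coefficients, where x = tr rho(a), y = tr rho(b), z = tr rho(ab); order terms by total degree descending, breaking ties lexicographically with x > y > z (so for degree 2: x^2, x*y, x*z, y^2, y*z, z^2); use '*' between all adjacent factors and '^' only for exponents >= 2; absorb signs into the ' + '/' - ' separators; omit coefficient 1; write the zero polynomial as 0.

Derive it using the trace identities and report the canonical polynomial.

trace(b^-1) = trace(b) = y
trace(b^-1 a) = trace(a)*trace(b) - trace(a b)   [inverse elimination on b] = x*y - z
so trace(b^-1 a^-1) = trace(b^-1)*trace(a) - trace(b^-1 a)   [inverse elimination on a] = z
so trace(b^-2 a^-1) = trace(b^-1 a^-1)*trace(b) - trace(b^-1 a^-1 b)   [inverse elimination on b] = y*z - x
so trace(a b^-2) = trace(b^-1 a)*trace(b) - trace(b^-1 a b)   [inverse elimination on b] = x*y^2 - y*z - x
so trace(a b a) = trace(a)*trace(b a) - trace(b)   [square of a] = x*z - y
so trace(a b a b) = trace(a b)*trace(a b) - trace(1)   [split at a repeated a] = z^2 - 2
so trace(b^-1 a b a) = trace(a b a)*trace(b) - trace(a b a b)   [inverse elimination on b] = x*y*z - y^2 - z^2 + 2
so trace(b^-1 a b a b^-1) = trace(b^-1 a b a)*trace(b) - trace(b^-1 a b a b)   [inverse elimination on b] = x*y^2*z - y^3 - y*z^2 - x*z + 3*y
reduce: trace(b a b^-3 a) = trace(b^-1 a b a b^-1)*trace(b) - trace(b^-1 a b a)   [inverse elimination on b] = x*y^3*z - y^4 - y^2*z^2 - 2*x*y*z + 4*y^2 + z^2 - 2
trace(b^-3 a^-1 b a) = trace(b a b^-3)*trace(a) - trace(b a b^-3 a)   [inverse elimination on a] = -x*y^3*z + x^2*y^2 + y^4 + y^2*z^2 + x*y*z - x^2 - 4*y^2 - z^2 + 2
reduce: trace(b^-1 a^-1 b a^-1 b^-2) = trace(b^-3 a^-1 b)*trace(a) - trace(b^-3 a^-1 b a)   [inverse elimination on a] = x*y^3*z - x^2*y^2 - y^4 - y^2*z^2 + 4*y^2 + z^2 - 2

x*y^3*z - x^2*y^2 - y^4 - y^2*z^2 + 4*y^2 + z^2 - 2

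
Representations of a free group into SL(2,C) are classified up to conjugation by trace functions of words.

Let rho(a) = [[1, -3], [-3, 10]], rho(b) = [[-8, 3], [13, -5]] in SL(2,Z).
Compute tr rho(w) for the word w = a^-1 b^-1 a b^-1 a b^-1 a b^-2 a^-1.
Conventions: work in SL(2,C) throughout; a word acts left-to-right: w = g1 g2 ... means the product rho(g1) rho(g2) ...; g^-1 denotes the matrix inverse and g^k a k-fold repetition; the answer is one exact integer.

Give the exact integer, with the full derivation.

-734904394

rho(a^-1) = [[10, 3], [3, 1]]
... * rho(b^-1) = [[-5, -3], [-13, -8]]  ->  [[-89, -54], [-28, -17]]
... * rho(a) = [[1, -3], [-3, 10]]  ->  [[73, -273], [23, -86]]
... * rho(b^-1) = [[-5, -3], [-13, -8]]  ->  [[3184, 1965], [1003, 619]]
... * rho(a) = [[1, -3], [-3, 10]]  ->  [[-2711, 10098], [-854, 3181]]
... * rho(b^-1) = [[-5, -3], [-13, -8]]  ->  [[-117719, -72651], [-37083, -22886]]
... * rho(a) = [[1, -3], [-3, 10]]  ->  [[100234, -373353], [31575, -117611]]
... * rho(b^-1) = [[-5, -3], [-13, -8]]  ->  [[4352419, 2686122], [1371068, 846163]]
... * rho(b^-1) = [[-5, -3], [-13, -8]]  ->  [[-56681681, -34546233], [-17855459, -10882508]]
... * rho(a^-1) = [[10, 3], [3, 1]]  ->  [[-670455509, -204591276], [-211202114, -64448885]]
tr = -670455509 + -64448885 = -734904394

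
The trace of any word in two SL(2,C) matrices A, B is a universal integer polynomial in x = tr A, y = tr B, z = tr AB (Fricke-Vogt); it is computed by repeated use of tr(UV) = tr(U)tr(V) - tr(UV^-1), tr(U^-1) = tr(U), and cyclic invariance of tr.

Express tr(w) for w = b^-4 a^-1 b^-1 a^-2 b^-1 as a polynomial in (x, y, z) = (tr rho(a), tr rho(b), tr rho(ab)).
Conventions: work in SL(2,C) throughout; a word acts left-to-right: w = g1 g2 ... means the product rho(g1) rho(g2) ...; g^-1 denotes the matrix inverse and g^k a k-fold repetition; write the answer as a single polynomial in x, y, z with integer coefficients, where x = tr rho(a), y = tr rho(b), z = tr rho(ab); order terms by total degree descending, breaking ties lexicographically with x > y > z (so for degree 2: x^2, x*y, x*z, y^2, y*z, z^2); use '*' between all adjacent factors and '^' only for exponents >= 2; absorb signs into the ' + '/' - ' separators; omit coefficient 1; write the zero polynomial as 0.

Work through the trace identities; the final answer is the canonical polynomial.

apply: trace(a^-1) = trace(a) = x
trace(a^-2) = trace(a^-1) * trace(a) - trace(1)  (eliminate a^-1) = x^2 - 2
trace(a^-1 b) = trace(b) * trace(a) - trace(b a)  (eliminate a^-1) = x*y - z
trace(a^-2 b) = trace(a^-1 b) * trace(a) - trace(a^-1 b a)  (eliminate a^-1) = x^2*y - x*z - y
use: trace(b^-1 a^-2) = trace(a^-2) * trace(b) - trace(a^-2 b)  (eliminate b^-1) = x*z - y
use: trace(a^-1 b^-2 a^-1) = trace(b^-1 a^-2) * trace(b) - trace(b^-1 a^-2 b)  (eliminate b^-1) = x*y*z - x^2 - y^2 + 2
trace(b a b) = trace(b) * trace(a b) - trace(a)  (reduce the b square) = y*z - x
apply: trace(b a b a) = trace(b a) * trace(b a) - trace(1)  (split on b) = z^2 - 2
use: trace(a^-1 b a b) = trace(b a b) * trace(a) - trace(b a b a)  (eliminate a^-1) = x*y*z - x^2 - z^2 + 2
use: trace(b^-1 a^-1 b a) = trace(a^-1 b a) * trace(b) - trace(a^-1 b a b)  (eliminate b^-1) = -x*y*z + x^2 + y^2 + z^2 - 2
trace(b^-2 a^-1 b a) = trace(b^-1 a^-1 b a) * trace(b) - trace(b^-1 a^-1 b a b)  (eliminate b^-1) = -x*y^2*z + x^2*y + y^3 + y*z^2 - 3*y
trace(a^-1 b^-2 a^-1 b) = trace(b^-2 a^-1 b) * trace(a) - trace(b^-2 a^-1 b a)  (eliminate a^-1) = x*y^2*z - x^2*y - y^3 - y*z^2 + x*z + 3*y
use: trace(b^-1 a^-1 b^-1 a^-1 b^-1) = trace(a^-1 b^-2 a^-1) * trace(b) - trace(a^-1 b^-2 a^-1 b)  (eliminate b^-1) = y*z^2 - x*z - y
trace(b^-1 a^-1 b^-1 a^-1 b^-2) = trace(b^-1 a^-1 b^-1 a^-1 b^-1) * trace(b) - trace(b^-1 a^-1 b^-1 a^-1)  (eliminate b^-1) = y^2*z^2 - x*y*z - y^2 - z^2 + 2
apply: trace(a^-1 b^-4 a^-1 b^-1) = trace(b^-1 a^-1 b^-1 a^-1 b^-2) * trace(b) - trace(b^-1 a^-1 b^-1 a^-1 b^-1)  (eliminate b^-1) = y^3*z^2 - x*y^2*z - y^3 - 2*y*z^2 + x*z + 3*y
use: trace(b^-2) = trace(b^-1) * trace(b) - trace(1)  (eliminate b^-1) = y^2 - 2
use: trace(b^-3) = trace(b^-2) * trace(b) - trace(b^-1)  (eliminate b^-1) = y^3 - 3*y
apply: trace(b^-4) = trace(b^-3) * trace(b) - trace(b^-2)  (eliminate b^-1) = y^4 - 4*y^2 + 2
use: trace(b^-2 a) = trace(a b^-1) * trace(b) - trace(a)  (eliminate b^-1) = x*y^2 - y*z - x
use: trace(a b^-3) = trace(b^-2 a) * trace(b) - trace(b^-2 a b)  (eliminate b^-1) = x*y^3 - y^2*z - 2*x*y + z
use: trace(b^-4 a) = trace(a b^-3) * trace(b) - trace(a b^-2)  (eliminate b^-1) = x*y^4 - y^3*z - 3*x*y^2 + 2*y*z + x
trace(b^-2 a^-1 b^-2) = trace(b^-4) * trace(a) - trace(b^-4 a)  (eliminate a^-1) = y^3*z - x*y^2 - 2*y*z + x
trace(b^-2 a^-1 b^-1) = trace(a^-1 b^-2) * trace(b) - trace(a^-1 b^-1)  (eliminate b^-1) = y^2*z - x*y - z
apply: trace(b^-4 a^-1 b^-1) = trace(b^-2 a^-1 b^-2) * trace(b) - trace(b^-2 a^-1 b^-1)  (eliminate b^-1) = y^4*z - x*y^3 - 3*y^2*z + 2*x*y + z
use: trace(b^-3 a^-1 b^-1 a^-2 b^-1) = trace(a^-1 b^-4 a^-1 b^-1) * trace(a) - trace(a^-1 b^-4 a^-1 b^-1 a)  (eliminate a^-1) = x*y^3*z^2 - x^2*y^2*z - y^4*z - 2*x*y*z^2 + x^2*z + 3*y^2*z + x*y - z
apply: trace(b^-3 a^-1 b^-1 a^-2) = trace(b^-3 a^-1 b^-1 a^-1) * trace(a) - trace(b^-3 a^-1 b^-1)  (eliminate a^-1) = x*y^2*z^2 - x^2*y*z - y^3*z - x*z^2 + 2*y*z + x
trace(b^-4 a^-1 b^-1 a^-2 b^-1) = trace(b^-3 a^-1 b^-1 a^-2 b^-1) * trace(b) - trace(b^-3 a^-1 b^-1 a^-2)  (eliminate b^-1) = x*y^4*z^2 - x^2*y^3*z - y^5*z - 3*x*y^2*z^2 + 2*x^2*y*z + 4*y^3*z + x*y^2 + x*z^2 - 3*y*z - x

x*y^4*z^2 - x^2*y^3*z - y^5*z - 3*x*y^2*z^2 + 2*x^2*y*z + 4*y^3*z + x*y^2 + x*z^2 - 3*y*z - x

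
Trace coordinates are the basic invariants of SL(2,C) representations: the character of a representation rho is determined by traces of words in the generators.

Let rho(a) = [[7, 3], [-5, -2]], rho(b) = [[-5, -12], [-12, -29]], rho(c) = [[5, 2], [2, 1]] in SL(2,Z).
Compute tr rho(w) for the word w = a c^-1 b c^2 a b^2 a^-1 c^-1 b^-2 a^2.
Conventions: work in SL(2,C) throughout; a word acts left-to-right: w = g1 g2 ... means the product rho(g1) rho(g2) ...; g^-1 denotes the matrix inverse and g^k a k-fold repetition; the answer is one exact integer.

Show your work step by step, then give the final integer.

rho(a) = [[7, 3], [-5, -2]]
... * rho(c^-1) = [[1, -2], [-2, 5]]  ->  [[1, 1], [-1, 0]]
... * rho(b) = [[-5, -12], [-12, -29]]  ->  [[-17, -41], [5, 12]]
... * rho(c) = [[5, 2], [2, 1]]  ->  [[-167, -75], [49, 22]]
... * rho(c) = [[5, 2], [2, 1]]  ->  [[-985, -409], [289, 120]]
... * rho(a) = [[7, 3], [-5, -2]]  ->  [[-4850, -2137], [1423, 627]]
... * rho(b) = [[-5, -12], [-12, -29]]  ->  [[49894, 120173], [-14639, -35259]]
... * rho(b) = [[-5, -12], [-12, -29]]  ->  [[-1691546, -4083745], [496303, 1198179]]
... * rho(a^-1) = [[-2, -3], [5, 7]]  ->  [[-17035633, -23511577], [4998289, 6898344]]
... * rho(c^-1) = [[1, -2], [-2, 5]]  ->  [[29987521, -83486619], [-8798399, 24495142]]
... * rho(b^-1) = [[-29, 12], [12, -5]]  ->  [[-1871477537, 777283347], [549095275, -228056498]]
... * rho(b^-1) = [[-29, 12], [12, -5]]  ->  [[63600248737, -26344147179], [-18660440951, 7729425790]]
... * rho(a) = [[7, 3], [-5, -2]]  ->  [[576922477054, 243489040569], [-169270215607, -71440174433]]
... * rho(a) = [[7, 3], [-5, -2]]  ->  [[2821012136533, 1243789350024], [-827690637084, -364930297955]]
tr = 2821012136533 + -364930297955 = 2456081838578

2456081838578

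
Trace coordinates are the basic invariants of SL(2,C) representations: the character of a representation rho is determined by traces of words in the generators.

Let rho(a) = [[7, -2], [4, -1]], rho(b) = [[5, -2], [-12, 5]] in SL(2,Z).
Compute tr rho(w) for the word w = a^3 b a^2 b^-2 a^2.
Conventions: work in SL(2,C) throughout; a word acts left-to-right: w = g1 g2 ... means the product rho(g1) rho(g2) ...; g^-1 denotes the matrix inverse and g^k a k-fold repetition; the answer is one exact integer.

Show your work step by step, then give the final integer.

rho(a) = [[7, -2], [4, -1]]
... * rho(a) = [[7, -2], [4, -1]]  ->  [[41, -12], [24, -7]]
... * rho(a) = [[7, -2], [4, -1]]  ->  [[239, -70], [140, -41]]
... * rho(b) = [[5, -2], [-12, 5]]  ->  [[2035, -828], [1192, -485]]
... * rho(a) = [[7, -2], [4, -1]]  ->  [[10933, -3242], [6404, -1899]]
... * rho(a) = [[7, -2], [4, -1]]  ->  [[63563, -18624], [37232, -10909]]
... * rho(b^-1) = [[5, 2], [12, 5]]  ->  [[94327, 34006], [55252, 19919]]
... * rho(b^-1) = [[5, 2], [12, 5]]  ->  [[879707, 358684], [515288, 210099]]
... * rho(a) = [[7, -2], [4, -1]]  ->  [[7592685, -2118098], [4447412, -1240675]]
... * rho(a) = [[7, -2], [4, -1]]  ->  [[44676403, -13067272], [26169184, -7654149]]
tr = 44676403 + -7654149 = 37022254

37022254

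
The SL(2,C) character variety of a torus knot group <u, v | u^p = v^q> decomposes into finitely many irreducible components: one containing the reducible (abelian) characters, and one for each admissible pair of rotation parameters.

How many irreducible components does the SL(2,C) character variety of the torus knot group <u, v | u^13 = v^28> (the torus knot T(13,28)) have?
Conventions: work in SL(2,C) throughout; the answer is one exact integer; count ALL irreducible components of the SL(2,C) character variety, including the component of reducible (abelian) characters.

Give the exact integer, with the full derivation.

In the torus knot group T(13,28), u^13 = v^28 is central, so an irreducible representation sends it to +I or -I (Schur).
On an irreducible component, tr(u) is locked at 2*cos(pi*alpha/13) for some alpha in 1..12, and tr(v) at 2*cos(pi*beta/28) for some beta in 1..27.
u^13 = (-1)^alpha I and v^28 = (-1)^beta I must agree, so alpha and beta have equal parity.
count pairs: odd alpha (6 choices) x odd beta (14), plus even alpha (6) x even beta (13): 6*14 + 6*13 = 162.
That is 162 components of irreducible characters, and with the reducible (abelian) component the total is 163.

163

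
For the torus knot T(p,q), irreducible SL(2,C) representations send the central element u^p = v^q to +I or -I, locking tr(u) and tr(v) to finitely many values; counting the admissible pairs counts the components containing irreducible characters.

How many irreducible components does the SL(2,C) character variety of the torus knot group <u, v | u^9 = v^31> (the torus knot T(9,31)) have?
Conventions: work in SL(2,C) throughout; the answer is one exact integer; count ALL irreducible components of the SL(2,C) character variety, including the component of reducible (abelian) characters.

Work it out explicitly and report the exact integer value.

Gamma = < u, v | u^9 = v^31 > (torus knot T(9,31)); the central element u^9 = v^31 acts as +I or -I in any irreducible SL(2,C) representation.
On an irreducible component, tr(u) is locked at 2*cos(pi*alpha/9) for some alpha in 1..8, and tr(v) at 2*cos(pi*beta/31) for some beta in 1..30.
u^9 = (-1)^alpha I and v^31 = (-1)^beta I must agree, so alpha and beta have equal parity.
Counting: 4 odd alphas x 15 odd betas + 4 even alphas x 15 even betas = 60 + 60 = 120.
Total: 120 irreducible-character components + 1 reducible (abelian) component = 121.

121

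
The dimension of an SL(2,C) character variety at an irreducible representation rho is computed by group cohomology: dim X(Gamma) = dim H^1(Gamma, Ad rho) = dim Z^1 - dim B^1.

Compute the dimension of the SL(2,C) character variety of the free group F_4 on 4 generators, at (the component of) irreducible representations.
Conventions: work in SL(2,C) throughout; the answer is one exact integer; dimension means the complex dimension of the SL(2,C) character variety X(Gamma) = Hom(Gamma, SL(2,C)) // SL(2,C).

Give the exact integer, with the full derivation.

9

Gamma = F_4 has 4 generators and no relators.
A cocycle picks one sl_2 vector per generator freely, giving dim Z^1 = 3*4 = 12.
At an irreducible rho the centralizer of the image in sl_2 is 0, so the coboundary map sl_2 -> Z^1 is injective: dim B^1 = 3.
Therefore dim X = 12 - 3 = 9.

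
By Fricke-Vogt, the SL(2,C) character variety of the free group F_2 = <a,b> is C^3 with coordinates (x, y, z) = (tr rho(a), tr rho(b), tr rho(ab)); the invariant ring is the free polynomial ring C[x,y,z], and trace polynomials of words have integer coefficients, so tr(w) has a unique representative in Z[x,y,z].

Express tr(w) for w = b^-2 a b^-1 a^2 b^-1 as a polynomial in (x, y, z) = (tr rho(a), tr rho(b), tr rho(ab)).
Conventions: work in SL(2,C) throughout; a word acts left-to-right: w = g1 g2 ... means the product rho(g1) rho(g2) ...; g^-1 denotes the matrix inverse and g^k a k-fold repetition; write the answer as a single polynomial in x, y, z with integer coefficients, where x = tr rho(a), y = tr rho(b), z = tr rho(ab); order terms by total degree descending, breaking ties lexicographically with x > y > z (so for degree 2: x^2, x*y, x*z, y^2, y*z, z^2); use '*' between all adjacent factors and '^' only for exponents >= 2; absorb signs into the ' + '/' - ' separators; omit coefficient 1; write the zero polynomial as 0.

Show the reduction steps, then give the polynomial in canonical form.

so trace(a^2) = trace(a) * trace(a) - trace(1)  (reduce the a square) = x^2 - 2
trace(a^3) = trace(a) * trace(a^2) - trace(a)  (reduce the a square) = x^3 - 3*x
reduce: trace(b a^2) = trace(a) * trace(b a) - trace(b)  (reduce the a square) = x*z - y
so trace(a^3 b) = trace(a) * trace(b a^2) - trace(b a)  (reduce the a square) = x^2*z - x*y - z
trace(a b^-1 a^2) = trace(a^3) * trace(b) - trace(a^3 b)  (eliminate b^-1) = x^3*y - x^2*z - 2*x*y + z
trace(b a b a) = trace(b a) * trace(b a) - trace(1)  (split on b) = z^2 - 2
reduce: trace(b a b) = trace(b) * trace(a b) - trace(a)  (reduce the b square) = y*z - x
trace(a^2 b a b) = trace(a) * trace(b a b a) - trace(b a b)  (reduce the a square) = x*z^2 - y*z - x
reduce: trace(a b^-1 a^2 b) = trace(a^2 b a) * trace(b) - trace(a^2 b a b)  (eliminate b^-1) = x^2*y*z - x*y^2 - x*z^2 + x
trace(b^-1 a b^-1 a^2) = trace(a b^-1 a^2) * trace(b) - trace(a b^-1 a^2 b)  (eliminate b^-1) = x^3*y^2 - 2*x^2*y*z - x*y^2 + x*z^2 + y*z - x
so trace(b^-1 a b^-1 a^2 b^-1) = trace(b^-1 a b^-1 a^2) * trace(b) - trace(b^-1 a b^-1 a^2 b)  (eliminate b^-1) = x^3*y^3 - 2*x^2*y^2*z - x^3*y - x*y^3 + x*y*z^2 + x^2*z + y^2*z + x*y - z
trace(b^-2 a b^-1 a^2 b^-1) = trace(b^-1 a b^-1 a^2 b^-1) * trace(b) - trace(b^-1 a b^-1 a^2)  (eliminate b^-1) = x^3*y^4 - 2*x^2*y^3*z - 2*x^3*y^2 - x*y^4 + x*y^2*z^2 + 3*x^2*y*z + y^3*z + 2*x*y^2 - x*z^2 - 2*y*z + x

x^3*y^4 - 2*x^2*y^3*z - 2*x^3*y^2 - x*y^4 + x*y^2*z^2 + 3*x^2*y*z + y^3*z + 2*x*y^2 - x*z^2 - 2*y*z + x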